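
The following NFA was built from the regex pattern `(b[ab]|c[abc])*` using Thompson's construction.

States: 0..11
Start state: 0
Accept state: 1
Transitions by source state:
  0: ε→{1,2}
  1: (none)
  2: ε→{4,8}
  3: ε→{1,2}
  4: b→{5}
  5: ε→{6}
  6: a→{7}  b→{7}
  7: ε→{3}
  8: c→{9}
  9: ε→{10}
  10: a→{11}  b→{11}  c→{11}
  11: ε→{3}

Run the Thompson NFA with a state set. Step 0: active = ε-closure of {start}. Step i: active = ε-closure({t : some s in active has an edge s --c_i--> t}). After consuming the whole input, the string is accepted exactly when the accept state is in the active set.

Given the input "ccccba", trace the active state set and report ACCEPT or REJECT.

Answer: ACCEPT

Steps:
S₀ = ε-closure({0}) = {0,1,2,4,8}
'c' @ 1: {9,10}
'c' @ 2: {1,2,3,4,8,11}  (accept∈set)
'c' @ 3: {9,10}
'c' @ 4: {1,2,3,4,8,11}  (accept∈set)
'b' @ 5: {5,6}
'a' @ 6: {1,2,3,4,7,8}  (accept∈set)
final: {1,2,3,4,7,8}; accept 1 in set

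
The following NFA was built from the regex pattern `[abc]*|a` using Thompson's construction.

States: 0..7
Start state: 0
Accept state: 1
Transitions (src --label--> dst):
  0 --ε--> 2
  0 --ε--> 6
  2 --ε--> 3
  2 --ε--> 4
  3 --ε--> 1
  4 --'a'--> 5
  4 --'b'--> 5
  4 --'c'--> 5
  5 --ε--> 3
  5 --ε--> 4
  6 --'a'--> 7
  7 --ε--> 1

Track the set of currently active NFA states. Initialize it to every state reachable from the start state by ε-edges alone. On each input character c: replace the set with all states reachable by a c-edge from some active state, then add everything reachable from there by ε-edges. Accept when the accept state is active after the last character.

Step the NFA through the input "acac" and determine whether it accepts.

Answer: ACCEPT

Steps:
start: ε-closure({0}) = {0,1,2,3,4,6}
'a' @ 1: {1,3,4,5,7}  [accepting]
'c' @ 2: {1,3,4,5}  [accepting]
'a' @ 3: {1,3,4,5}  [accepting]
'c' @ 4: {1,3,4,5}  [accepting]
after full input: {1,3,4,5}  (accept=1 in)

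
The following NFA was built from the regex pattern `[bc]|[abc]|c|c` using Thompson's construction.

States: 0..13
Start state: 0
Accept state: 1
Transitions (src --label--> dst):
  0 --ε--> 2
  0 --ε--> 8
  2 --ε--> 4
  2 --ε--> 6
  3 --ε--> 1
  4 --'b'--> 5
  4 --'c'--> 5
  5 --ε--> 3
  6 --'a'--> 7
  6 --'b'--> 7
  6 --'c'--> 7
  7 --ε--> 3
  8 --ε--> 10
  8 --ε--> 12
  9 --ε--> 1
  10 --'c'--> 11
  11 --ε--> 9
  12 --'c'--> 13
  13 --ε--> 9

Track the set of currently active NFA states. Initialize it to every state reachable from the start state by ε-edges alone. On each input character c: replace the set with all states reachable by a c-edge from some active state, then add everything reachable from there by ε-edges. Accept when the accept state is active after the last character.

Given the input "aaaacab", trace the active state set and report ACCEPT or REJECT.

Answer: REJECT

Steps:
S₀ = ε-closure({0}) = {0,2,4,6,8,10,12}
'a' @ 1: {1,3,7}  [accepting]
'a' @ 2: {}  — no active states
rest 'aacab' ignored (set empty)
after full input: {}  (accept=1 not in)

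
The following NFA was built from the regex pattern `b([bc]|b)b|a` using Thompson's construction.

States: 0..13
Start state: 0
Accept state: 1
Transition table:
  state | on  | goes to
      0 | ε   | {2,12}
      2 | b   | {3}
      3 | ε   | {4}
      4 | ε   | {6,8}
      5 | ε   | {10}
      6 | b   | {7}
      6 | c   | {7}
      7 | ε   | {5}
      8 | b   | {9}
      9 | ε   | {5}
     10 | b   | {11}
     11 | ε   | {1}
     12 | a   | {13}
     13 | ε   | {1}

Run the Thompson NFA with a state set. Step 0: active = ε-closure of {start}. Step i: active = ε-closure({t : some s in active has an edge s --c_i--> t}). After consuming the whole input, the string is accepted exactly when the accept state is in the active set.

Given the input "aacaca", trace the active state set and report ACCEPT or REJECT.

Answer: REJECT

Steps:
S₀ = ε-closure({0}) = {0,2,12}
'a' @ 1: {1,13}  (accept∈set)
'a' @ 2: {}  — no active states
rest 'caca' ignored (set empty)
final: {}; accept 1 not in set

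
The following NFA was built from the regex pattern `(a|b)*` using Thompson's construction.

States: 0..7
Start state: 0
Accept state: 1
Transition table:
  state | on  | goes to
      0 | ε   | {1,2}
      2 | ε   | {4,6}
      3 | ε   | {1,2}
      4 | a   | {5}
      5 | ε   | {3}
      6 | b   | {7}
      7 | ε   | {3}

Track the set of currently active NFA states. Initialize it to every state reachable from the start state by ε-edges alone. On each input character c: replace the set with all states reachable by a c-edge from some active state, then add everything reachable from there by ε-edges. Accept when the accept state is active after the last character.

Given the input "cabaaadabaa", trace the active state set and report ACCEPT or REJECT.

start: ε-closure({0}) = {0,1,2,4,6}
'c' @ 1: {}  — dead — no transitions
rest 'abaaadabaa' ignored (set empty)
end set {} — state 1 not in

Answer: REJECT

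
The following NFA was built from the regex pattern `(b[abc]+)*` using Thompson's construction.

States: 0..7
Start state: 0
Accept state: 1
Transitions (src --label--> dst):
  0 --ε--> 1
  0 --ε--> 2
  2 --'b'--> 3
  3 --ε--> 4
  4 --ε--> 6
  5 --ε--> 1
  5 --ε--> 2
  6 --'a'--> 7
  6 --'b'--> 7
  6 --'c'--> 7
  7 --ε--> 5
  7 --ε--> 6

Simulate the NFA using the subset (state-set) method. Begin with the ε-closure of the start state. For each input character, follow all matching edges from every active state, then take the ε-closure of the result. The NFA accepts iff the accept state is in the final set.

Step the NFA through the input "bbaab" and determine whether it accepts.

initial (ε-close {0}): {0,1,2}
'b' @ 1: {3,4,6}
'b' @ 2: {1,2,5,6,7}  [accepting]
'a' @ 3: {1,2,5,6,7}  [accepting]
'a' @ 4: {1,2,5,6,7}  [accepting]
'b' @ 5: {1,2,3,4,5,6,7}  [accepting]
after full input: {1,2,3,4,5,6,7}  (accept=1 in)

Answer: ACCEPT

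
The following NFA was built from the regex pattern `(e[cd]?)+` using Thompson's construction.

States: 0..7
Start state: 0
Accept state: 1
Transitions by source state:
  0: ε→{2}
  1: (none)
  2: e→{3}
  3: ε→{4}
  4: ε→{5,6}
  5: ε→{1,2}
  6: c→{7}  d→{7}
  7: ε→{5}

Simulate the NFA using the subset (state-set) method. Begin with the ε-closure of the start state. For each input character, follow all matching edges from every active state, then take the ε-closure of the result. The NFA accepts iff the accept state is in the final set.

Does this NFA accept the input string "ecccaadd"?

Answer: REJECT

Steps:
S₀ = ε-closure({0}) = {0,2}
'e' @ 1: {1,2,3,4,5,6}  ✓accept
'c' @ 2: {1,2,5,7}  ✓accept
'c' @ 3: {}  — dead — no transitions
rest 'caadd' ignored (set empty)
final: {}; accept 1 not in set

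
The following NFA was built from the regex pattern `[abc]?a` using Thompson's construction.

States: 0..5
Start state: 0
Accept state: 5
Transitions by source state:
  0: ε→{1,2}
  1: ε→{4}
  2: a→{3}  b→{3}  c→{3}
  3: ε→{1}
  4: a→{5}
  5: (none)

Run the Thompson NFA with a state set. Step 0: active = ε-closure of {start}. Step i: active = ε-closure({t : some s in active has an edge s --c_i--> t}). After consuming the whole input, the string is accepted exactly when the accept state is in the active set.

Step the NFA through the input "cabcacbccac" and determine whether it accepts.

Answer: REJECT

Derivation:
start: ε-closure({0}) = {0,1,2,4}
'c' @ 1: {1,3,4}
'a' @ 2: {5}  ✓accept
'b' @ 3: {}  — state set empty
rest 'cacbccac' ignored (set empty)
end set {} — state 5 not in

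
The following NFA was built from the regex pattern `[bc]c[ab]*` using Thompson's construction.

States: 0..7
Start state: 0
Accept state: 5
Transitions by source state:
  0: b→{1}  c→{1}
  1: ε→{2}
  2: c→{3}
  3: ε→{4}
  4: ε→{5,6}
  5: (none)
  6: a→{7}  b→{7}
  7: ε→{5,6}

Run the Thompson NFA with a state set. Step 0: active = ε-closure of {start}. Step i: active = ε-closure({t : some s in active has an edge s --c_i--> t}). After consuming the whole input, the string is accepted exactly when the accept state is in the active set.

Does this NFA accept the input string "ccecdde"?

initial (ε-close {0}): {0}
'c' @ 1: {1,2}
'c' @ 2: {3,4,5,6}  [accepting]
'e' @ 3: {}  — dead — no transitions
rest 'cdde' ignored (set empty)
end set {} — state 5 not in

Answer: REJECT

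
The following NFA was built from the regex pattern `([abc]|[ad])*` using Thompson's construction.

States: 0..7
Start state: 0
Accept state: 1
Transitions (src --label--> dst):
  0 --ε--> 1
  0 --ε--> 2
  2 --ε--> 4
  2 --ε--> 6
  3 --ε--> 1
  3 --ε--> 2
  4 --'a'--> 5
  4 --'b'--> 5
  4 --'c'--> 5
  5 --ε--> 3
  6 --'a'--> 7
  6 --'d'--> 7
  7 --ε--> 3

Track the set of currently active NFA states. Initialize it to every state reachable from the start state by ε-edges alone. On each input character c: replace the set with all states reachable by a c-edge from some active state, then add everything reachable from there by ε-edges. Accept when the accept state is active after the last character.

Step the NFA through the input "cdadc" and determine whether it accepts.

Answer: ACCEPT

Steps:
start: ε-closure({0}) = {0,1,2,4,6}
'c' @ 1: {1,2,3,4,5,6}  (accept∈set)
'd' @ 2: {1,2,3,4,6,7}  (accept∈set)
'a' @ 3: {1,2,3,4,5,6,7}  (accept∈set)
'd' @ 4: {1,2,3,4,6,7}  (accept∈set)
'c' @ 5: {1,2,3,4,5,6}  (accept∈set)
end set {1,2,3,4,5,6} — state 1 in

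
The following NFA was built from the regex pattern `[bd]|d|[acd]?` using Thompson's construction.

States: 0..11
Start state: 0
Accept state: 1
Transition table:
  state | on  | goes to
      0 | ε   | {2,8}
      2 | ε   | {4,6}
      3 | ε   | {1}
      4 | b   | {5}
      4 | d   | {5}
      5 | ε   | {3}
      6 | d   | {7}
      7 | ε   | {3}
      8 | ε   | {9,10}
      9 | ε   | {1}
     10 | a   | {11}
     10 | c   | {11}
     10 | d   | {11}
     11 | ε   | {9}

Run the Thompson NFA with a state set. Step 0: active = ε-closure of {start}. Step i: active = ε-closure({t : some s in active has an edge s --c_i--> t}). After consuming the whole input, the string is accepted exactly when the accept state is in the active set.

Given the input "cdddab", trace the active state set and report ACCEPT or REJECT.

Answer: REJECT

Derivation:
initial (ε-close {0}): {0,1,2,4,6,8,9,10}
'c' @ 1: {1,9,11}  ✓accept
'd' @ 2: {}  — no active states
rest 'ddab' ignored (set empty)
end set {} — state 1 not in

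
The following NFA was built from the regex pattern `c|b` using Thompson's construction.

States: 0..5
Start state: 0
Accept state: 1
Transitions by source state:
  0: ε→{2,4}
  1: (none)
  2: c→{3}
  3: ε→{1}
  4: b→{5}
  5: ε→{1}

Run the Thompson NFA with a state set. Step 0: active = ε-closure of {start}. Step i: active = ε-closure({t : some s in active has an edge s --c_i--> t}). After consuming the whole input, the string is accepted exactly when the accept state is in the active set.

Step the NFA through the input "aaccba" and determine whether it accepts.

start: ε-closure({0}) = {0,2,4}
'a' @ 1: {}  — dead — no transitions
rest 'accba' ignored (set empty)
final: {}; accept 1 not in set

Answer: REJECT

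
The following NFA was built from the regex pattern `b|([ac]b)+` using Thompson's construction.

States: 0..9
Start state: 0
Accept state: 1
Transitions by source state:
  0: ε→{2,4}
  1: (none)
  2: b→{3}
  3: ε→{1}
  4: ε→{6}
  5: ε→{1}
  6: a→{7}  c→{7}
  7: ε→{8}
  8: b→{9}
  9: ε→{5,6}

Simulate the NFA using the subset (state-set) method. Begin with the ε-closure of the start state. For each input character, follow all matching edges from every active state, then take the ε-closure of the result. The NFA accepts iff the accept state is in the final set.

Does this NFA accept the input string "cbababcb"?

Answer: ACCEPT

Steps:
start: ε-closure({0}) = {0,2,4,6}
'c' @ 1: {7,8}
'b' @ 2: {1,5,6,9}  [accepting]
'a' @ 3: {7,8}
'b' @ 4: {1,5,6,9}  [accepting]
'a' @ 5: {7,8}
'b' @ 6: {1,5,6,9}  [accepting]
'c' @ 7: {7,8}
'b' @ 8: {1,5,6,9}  [accepting]
after full input: {1,5,6,9}  (accept=1 in)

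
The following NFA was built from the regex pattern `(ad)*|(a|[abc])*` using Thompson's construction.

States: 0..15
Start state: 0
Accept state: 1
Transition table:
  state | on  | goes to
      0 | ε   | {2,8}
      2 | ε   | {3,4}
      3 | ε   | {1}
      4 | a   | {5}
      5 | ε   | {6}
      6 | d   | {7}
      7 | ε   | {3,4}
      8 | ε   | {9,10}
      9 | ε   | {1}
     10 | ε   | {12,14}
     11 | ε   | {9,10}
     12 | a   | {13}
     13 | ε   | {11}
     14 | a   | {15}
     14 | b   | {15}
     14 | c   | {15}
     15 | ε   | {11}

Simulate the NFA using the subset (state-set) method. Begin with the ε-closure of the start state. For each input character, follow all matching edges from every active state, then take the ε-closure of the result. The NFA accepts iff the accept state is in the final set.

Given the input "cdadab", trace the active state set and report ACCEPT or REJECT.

Answer: REJECT

Trace:
start: ε-closure({0}) = {0,1,2,3,4,8,9,10,12,14}
'c' @ 1: {1,9,10,11,12,14,15}  [accepting]
'd' @ 2: {}  — state set empty
rest 'adab' ignored (set empty)
final: {}; accept 1 not in set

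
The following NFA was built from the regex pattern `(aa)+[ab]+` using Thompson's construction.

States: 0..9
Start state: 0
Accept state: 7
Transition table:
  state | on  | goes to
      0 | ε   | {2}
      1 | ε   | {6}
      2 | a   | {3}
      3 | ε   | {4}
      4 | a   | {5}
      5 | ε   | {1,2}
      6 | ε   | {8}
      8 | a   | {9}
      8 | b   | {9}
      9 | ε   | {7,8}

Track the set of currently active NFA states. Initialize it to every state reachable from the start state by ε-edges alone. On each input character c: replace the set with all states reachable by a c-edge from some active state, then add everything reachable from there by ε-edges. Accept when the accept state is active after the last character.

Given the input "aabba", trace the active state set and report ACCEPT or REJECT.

Answer: ACCEPT

Steps:
start: ε-closure({0}) = {0,2}
'a' @ 1: {3,4}
'a' @ 2: {1,2,5,6,8}
'b' @ 3: {7,8,9}  (accept∈set)
'b' @ 4: {7,8,9}  (accept∈set)
'a' @ 5: {7,8,9}  (accept∈set)
final: {7,8,9}; accept 7 in set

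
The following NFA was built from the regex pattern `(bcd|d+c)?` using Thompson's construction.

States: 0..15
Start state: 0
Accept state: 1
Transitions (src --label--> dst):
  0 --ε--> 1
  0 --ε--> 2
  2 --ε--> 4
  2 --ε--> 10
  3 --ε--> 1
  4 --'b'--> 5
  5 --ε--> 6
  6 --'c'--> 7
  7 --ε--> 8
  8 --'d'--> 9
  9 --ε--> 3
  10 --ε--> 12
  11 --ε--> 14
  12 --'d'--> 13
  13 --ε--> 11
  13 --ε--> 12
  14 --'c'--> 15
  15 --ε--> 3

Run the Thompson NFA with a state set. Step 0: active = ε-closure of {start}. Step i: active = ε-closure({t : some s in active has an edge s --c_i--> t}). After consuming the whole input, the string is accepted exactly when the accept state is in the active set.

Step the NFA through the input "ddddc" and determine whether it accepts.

initial (ε-close {0}): {0,1,2,4,10,12}
'd' @ 1: {11,12,13,14}
'd' @ 2: {11,12,13,14}
'd' @ 3: {11,12,13,14}
'd' @ 4: {11,12,13,14}
'c' @ 5: {1,3,15}  ✓accept
final: {1,3,15}; accept 1 in set

Answer: ACCEPT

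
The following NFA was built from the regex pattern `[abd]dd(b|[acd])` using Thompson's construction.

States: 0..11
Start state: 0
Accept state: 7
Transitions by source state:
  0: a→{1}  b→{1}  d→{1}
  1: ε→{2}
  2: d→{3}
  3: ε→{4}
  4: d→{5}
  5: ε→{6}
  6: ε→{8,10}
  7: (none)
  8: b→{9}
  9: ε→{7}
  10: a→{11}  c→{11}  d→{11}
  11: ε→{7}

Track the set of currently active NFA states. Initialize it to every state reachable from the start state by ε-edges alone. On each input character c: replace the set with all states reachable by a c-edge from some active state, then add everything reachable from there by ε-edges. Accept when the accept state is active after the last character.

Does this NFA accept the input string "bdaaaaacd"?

initial (ε-close {0}): {0}
'b' @ 1: {1,2}
'd' @ 2: {3,4}
'a' @ 3: {}  — no active states
rest 'aaaacd' ignored (set empty)
final: {}; accept 7 not in set

Answer: REJECT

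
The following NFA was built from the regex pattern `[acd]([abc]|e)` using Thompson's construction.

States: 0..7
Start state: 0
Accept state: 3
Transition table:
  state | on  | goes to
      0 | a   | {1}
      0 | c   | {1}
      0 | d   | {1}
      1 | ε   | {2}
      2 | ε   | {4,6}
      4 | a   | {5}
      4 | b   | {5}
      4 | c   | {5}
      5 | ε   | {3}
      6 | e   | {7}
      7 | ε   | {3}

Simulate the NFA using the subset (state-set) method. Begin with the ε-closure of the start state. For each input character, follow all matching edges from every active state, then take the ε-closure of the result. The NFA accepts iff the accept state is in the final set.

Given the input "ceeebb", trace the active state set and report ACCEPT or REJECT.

Answer: REJECT

Derivation:
start: ε-closure({0}) = {0}
'c' @ 1: {1,2,4,6}
'e' @ 2: {3,7}  [accepting]
'e' @ 3: {}  — dead — no transitions
rest 'ebb' ignored (set empty)
after full input: {}  (accept=3 not in)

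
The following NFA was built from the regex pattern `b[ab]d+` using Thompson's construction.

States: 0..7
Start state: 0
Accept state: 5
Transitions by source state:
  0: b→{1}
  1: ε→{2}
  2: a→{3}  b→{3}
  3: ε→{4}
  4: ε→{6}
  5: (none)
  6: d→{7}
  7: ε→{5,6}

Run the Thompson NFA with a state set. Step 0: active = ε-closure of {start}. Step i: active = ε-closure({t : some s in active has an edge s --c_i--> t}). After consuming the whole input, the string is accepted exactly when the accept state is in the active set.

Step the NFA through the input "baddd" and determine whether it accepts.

Answer: ACCEPT

Steps:
S₀ = ε-closure({0}) = {0}
'b' @ 1: {1,2}
'a' @ 2: {3,4,6}
'd' @ 3: {5,6,7}  ✓accept
'd' @ 4: {5,6,7}  ✓accept
'd' @ 5: {5,6,7}  ✓accept
end set {5,6,7} — state 5 in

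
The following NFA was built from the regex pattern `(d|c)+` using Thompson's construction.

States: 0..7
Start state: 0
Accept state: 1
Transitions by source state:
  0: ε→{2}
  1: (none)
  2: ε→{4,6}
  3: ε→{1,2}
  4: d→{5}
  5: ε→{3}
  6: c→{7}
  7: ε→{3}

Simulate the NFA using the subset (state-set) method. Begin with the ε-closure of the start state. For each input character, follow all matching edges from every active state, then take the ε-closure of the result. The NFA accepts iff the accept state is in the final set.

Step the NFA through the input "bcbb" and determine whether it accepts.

Answer: REJECT

Steps:
initial (ε-close {0}): {0,2,4,6}
'b' @ 1: {}  — dead — no transitions
rest 'cbb' ignored (set empty)
final: {}; accept 1 not in set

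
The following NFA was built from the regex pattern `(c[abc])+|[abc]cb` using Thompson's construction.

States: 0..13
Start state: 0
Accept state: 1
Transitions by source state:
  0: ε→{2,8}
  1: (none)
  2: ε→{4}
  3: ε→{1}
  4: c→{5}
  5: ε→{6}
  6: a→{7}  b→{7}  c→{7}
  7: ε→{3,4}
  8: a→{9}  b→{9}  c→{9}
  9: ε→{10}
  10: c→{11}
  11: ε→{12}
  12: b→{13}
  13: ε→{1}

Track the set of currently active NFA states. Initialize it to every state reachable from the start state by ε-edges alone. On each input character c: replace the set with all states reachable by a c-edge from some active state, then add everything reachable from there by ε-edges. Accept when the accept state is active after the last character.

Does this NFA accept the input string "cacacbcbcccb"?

S₀ = ε-closure({0}) = {0,2,4,8}
'c' @ 1: {5,6,9,10}
'a' @ 2: {1,3,4,7}  [accepting]
'c' @ 3: {5,6}
'a' @ 4: {1,3,4,7}  [accepting]
'c' @ 5: {5,6}
'b' @ 6: {1,3,4,7}  [accepting]
'c' @ 7: {5,6}
'b' @ 8: {1,3,4,7}  [accepting]
'c' @ 9: {5,6}
'c' @ 10: {1,3,4,7}  [accepting]
'c' @ 11: {5,6}
'b' @ 12: {1,3,4,7}  [accepting]
after full input: {1,3,4,7}  (accept=1 in)

Answer: ACCEPT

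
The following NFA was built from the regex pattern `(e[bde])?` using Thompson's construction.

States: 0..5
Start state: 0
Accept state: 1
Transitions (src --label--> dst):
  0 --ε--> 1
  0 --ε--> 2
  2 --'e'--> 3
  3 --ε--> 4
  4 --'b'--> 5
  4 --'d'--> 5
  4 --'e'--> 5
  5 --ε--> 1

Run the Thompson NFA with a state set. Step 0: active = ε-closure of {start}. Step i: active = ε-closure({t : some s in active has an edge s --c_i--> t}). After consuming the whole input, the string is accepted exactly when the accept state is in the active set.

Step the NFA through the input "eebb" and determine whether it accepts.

Answer: REJECT

Trace:
start: ε-closure({0}) = {0,1,2}
'e' @ 1: {3,4}
'e' @ 2: {1,5}  [accepting]
'b' @ 3: {}  — dead — no transitions
rest 'b' ignored (set empty)
final: {}; accept 1 not in set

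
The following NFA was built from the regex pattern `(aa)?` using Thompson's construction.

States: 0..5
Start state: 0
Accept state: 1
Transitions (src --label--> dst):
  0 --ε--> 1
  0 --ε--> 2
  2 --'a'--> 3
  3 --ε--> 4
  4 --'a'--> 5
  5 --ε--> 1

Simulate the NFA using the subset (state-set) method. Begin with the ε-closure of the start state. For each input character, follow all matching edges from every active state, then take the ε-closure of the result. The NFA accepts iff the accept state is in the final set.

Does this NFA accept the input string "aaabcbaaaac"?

Answer: REJECT

Trace:
start: ε-closure({0}) = {0,1,2}
'a' @ 1: {3,4}
'a' @ 2: {1,5}  [accepting]
'a' @ 3: {}  — dead — no transitions
rest 'bcbaaaac' ignored (set empty)
after full input: {}  (accept=1 not in)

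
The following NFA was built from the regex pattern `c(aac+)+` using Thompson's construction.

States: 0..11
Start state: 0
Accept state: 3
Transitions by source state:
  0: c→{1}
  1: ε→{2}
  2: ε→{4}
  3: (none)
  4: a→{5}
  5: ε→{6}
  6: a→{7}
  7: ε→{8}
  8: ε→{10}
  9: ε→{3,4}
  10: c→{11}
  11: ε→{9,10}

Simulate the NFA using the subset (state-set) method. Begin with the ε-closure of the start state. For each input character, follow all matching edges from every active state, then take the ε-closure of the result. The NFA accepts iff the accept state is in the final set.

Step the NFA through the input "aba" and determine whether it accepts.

Answer: REJECT

Steps:
S₀ = ε-closure({0}) = {0}
'a' @ 1: {}  — dead — no transitions
rest 'ba' ignored (set empty)
end set {} — state 3 not in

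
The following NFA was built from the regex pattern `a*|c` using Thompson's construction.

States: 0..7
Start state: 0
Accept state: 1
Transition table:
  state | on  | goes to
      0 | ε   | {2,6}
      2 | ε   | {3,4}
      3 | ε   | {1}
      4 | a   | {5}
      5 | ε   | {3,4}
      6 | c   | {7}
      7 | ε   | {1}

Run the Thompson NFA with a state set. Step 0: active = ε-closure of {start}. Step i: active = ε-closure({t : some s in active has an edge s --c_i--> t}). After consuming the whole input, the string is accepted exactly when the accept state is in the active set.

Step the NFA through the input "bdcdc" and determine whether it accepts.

start: ε-closure({0}) = {0,1,2,3,4,6}
'b' @ 1: {}  — state set empty
rest 'dcdc' ignored (set empty)
final: {}; accept 1 not in set

Answer: REJECT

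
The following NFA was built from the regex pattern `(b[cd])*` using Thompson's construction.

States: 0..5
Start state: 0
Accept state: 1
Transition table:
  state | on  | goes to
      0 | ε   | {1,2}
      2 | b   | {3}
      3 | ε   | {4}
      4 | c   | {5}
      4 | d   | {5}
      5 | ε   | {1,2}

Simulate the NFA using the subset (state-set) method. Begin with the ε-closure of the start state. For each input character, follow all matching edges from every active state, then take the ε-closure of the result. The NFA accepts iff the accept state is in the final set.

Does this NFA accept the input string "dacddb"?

Answer: REJECT

Derivation:
initial (ε-close {0}): {0,1,2}
'd' @ 1: {}  — dead — no transitions
rest 'acddb' ignored (set empty)
end set {} — state 1 not in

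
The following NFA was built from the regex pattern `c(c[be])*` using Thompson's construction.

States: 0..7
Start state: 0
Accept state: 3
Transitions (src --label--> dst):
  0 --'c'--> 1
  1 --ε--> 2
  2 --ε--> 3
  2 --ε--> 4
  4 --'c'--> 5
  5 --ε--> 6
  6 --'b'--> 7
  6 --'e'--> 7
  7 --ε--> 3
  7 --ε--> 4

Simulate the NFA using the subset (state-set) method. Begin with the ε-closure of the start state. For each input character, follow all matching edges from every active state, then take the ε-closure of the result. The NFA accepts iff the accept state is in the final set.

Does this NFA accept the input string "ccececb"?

start: ε-closure({0}) = {0}
'c' @ 1: {1,2,3,4}  ✓accept
'c' @ 2: {5,6}
'e' @ 3: {3,4,7}  ✓accept
'c' @ 4: {5,6}
'e' @ 5: {3,4,7}  ✓accept
'c' @ 6: {5,6}
'b' @ 7: {3,4,7}  ✓accept
end set {3,4,7} — state 3 in

Answer: ACCEPT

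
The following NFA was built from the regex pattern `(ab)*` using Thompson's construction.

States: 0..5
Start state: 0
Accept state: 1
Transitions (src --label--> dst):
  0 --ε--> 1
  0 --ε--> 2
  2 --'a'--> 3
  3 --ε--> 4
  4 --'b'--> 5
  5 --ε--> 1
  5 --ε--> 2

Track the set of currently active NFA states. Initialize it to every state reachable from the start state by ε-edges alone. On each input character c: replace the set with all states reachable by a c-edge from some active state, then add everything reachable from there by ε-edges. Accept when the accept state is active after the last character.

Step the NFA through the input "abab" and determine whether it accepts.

S₀ = ε-closure({0}) = {0,1,2}
'a' @ 1: {3,4}
'b' @ 2: {1,2,5}  ✓accept
'a' @ 3: {3,4}
'b' @ 4: {1,2,5}  ✓accept
after full input: {1,2,5}  (accept=1 in)

Answer: ACCEPT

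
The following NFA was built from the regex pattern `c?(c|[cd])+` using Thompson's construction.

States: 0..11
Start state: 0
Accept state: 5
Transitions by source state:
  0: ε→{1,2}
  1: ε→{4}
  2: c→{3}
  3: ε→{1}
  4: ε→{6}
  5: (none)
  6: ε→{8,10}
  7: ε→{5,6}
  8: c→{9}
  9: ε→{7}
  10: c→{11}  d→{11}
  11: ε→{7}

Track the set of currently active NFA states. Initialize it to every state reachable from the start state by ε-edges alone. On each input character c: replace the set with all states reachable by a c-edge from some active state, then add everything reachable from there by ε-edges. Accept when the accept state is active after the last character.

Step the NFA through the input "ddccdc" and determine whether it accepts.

Answer: ACCEPT

Derivation:
S₀ = ε-closure({0}) = {0,1,2,4,6,8,10}
'd' @ 1: {5,6,7,8,10,11}  [accepting]
'd' @ 2: {5,6,7,8,10,11}  [accepting]
'c' @ 3: {5,6,7,8,9,10,11}  [accepting]
'c' @ 4: {5,6,7,8,9,10,11}  [accepting]
'd' @ 5: {5,6,7,8,10,11}  [accepting]
'c' @ 6: {5,6,7,8,9,10,11}  [accepting]
after full input: {5,6,7,8,9,10,11}  (accept=5 in)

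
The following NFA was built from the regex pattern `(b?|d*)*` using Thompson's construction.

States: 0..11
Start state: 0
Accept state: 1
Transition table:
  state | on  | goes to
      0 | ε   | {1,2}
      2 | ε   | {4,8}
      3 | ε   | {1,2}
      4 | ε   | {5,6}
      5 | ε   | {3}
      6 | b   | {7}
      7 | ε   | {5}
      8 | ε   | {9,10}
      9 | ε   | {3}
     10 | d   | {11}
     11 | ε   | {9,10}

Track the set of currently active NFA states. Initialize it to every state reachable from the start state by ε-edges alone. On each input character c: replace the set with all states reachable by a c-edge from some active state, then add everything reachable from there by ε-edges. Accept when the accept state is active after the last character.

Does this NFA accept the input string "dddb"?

S₀ = ε-closure({0}) = {0,1,2,3,4,5,6,8,9,10}
'd' @ 1: {1,2,3,4,5,6,8,9,10,11}  (accept∈set)
'd' @ 2: {1,2,3,4,5,6,8,9,10,11}  (accept∈set)
'd' @ 3: {1,2,3,4,5,6,8,9,10,11}  (accept∈set)
'b' @ 4: {1,2,3,4,5,6,7,8,9,10}  (accept∈set)
final: {1,2,3,4,5,6,7,8,9,10}; accept 1 in set

Answer: ACCEPT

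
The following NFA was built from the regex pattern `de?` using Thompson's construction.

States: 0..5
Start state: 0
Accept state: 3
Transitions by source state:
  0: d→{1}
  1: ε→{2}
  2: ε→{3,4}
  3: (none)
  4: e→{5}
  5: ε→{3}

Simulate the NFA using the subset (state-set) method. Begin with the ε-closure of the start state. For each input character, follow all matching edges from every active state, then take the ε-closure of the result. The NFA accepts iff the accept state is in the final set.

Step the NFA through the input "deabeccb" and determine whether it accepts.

initial (ε-close {0}): {0}
'd' @ 1: {1,2,3,4}  [accepting]
'e' @ 2: {3,5}  [accepting]
'a' @ 3: {}  — dead — no transitions
rest 'beccb' ignored (set empty)
final: {}; accept 3 not in set

Answer: REJECT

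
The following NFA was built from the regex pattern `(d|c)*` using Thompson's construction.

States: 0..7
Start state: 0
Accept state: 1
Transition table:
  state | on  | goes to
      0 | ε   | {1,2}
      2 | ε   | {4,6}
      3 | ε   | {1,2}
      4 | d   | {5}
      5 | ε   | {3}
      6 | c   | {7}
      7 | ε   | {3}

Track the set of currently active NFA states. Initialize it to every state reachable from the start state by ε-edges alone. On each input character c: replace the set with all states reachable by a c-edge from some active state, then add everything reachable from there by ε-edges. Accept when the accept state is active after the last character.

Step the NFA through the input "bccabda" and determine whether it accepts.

Answer: REJECT

Derivation:
initial (ε-close {0}): {0,1,2,4,6}
'b' @ 1: {}  — no active states
rest 'ccabda' ignored (set empty)
final: {}; accept 1 not in set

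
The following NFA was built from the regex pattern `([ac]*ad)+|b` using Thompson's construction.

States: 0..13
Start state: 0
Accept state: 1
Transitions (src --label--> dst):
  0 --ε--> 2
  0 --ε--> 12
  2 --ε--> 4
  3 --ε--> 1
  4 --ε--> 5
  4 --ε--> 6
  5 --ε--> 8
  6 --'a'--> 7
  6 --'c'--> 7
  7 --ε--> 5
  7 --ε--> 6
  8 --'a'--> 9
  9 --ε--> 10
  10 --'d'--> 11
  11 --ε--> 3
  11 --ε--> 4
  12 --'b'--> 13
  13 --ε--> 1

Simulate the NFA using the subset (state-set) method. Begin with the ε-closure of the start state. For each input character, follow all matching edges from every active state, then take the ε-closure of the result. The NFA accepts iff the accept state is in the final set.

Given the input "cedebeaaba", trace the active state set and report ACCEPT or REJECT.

Answer: REJECT

Derivation:
start: ε-closure({0}) = {0,2,4,5,6,8,12}
'c' @ 1: {5,6,7,8}
'e' @ 2: {}  — dead — no transitions
rest 'debeaaba' ignored (set empty)
end set {} — state 1 not in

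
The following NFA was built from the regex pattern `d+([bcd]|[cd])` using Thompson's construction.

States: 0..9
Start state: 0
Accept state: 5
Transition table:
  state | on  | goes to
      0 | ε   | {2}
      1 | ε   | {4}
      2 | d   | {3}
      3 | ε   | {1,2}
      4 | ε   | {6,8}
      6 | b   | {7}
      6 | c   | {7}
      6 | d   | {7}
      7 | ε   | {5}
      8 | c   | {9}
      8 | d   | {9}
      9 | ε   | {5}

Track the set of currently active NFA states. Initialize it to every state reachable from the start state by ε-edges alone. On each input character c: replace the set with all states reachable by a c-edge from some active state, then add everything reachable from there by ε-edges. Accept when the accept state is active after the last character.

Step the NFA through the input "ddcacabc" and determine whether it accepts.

Answer: REJECT

Steps:
S₀ = ε-closure({0}) = {0,2}
'd' @ 1: {1,2,3,4,6,8}
'd' @ 2: {1,2,3,4,5,6,7,8,9}  (accept∈set)
'c' @ 3: {5,7,9}  (accept∈set)
'a' @ 4: {}  — state set empty
rest 'cabc' ignored (set empty)
after full input: {}  (accept=5 not in)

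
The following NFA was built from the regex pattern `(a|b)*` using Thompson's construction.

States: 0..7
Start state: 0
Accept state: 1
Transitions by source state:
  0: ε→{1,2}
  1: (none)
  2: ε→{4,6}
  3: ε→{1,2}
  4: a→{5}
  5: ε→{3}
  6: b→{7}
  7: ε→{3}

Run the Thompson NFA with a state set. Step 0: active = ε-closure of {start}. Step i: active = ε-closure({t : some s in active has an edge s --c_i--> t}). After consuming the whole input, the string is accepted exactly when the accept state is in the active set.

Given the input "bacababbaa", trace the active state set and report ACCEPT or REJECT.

Answer: REJECT

Steps:
initial (ε-close {0}): {0,1,2,4,6}
'b' @ 1: {1,2,3,4,6,7}  (accept∈set)
'a' @ 2: {1,2,3,4,5,6}  (accept∈set)
'c' @ 3: {}  — state set empty
rest 'ababbaa' ignored (set empty)
final: {}; accept 1 not in set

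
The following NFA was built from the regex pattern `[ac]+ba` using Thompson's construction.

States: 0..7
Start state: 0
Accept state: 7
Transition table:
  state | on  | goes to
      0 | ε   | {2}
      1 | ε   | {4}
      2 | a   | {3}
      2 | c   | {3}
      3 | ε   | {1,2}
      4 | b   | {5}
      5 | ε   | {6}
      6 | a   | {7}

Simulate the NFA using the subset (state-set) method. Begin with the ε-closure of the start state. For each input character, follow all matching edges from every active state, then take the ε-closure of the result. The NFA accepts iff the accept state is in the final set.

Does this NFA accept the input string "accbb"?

start: ε-closure({0}) = {0,2}
'a' @ 1: {1,2,3,4}
'c' @ 2: {1,2,3,4}
'c' @ 3: {1,2,3,4}
'b' @ 4: {5,6}
'b' @ 5: {}  — no active states
final: {}; accept 7 not in set

Answer: REJECT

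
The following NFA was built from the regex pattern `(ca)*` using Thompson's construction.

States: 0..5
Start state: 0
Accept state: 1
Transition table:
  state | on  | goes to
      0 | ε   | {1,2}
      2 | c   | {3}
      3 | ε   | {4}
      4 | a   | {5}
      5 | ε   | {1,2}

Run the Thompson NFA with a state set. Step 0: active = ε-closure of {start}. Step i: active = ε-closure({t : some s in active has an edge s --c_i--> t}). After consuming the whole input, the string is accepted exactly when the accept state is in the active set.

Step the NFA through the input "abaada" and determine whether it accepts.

Answer: REJECT

Trace:
start: ε-closure({0}) = {0,1,2}
'a' @ 1: {}  — state set empty
rest 'baada' ignored (set empty)
after full input: {}  (accept=1 not in)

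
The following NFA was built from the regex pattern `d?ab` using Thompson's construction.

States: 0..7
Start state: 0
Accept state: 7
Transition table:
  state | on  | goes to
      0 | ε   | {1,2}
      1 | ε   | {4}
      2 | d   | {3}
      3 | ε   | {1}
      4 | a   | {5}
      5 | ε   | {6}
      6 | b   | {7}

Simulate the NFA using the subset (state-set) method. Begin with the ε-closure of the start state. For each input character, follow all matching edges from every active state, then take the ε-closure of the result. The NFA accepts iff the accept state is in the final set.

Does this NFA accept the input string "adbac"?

Answer: REJECT

Steps:
S₀ = ε-closure({0}) = {0,1,2,4}
'a' @ 1: {5,6}
'd' @ 2: {}  — dead — no transitions
rest 'bac' ignored (set empty)
after full input: {}  (accept=7 not in)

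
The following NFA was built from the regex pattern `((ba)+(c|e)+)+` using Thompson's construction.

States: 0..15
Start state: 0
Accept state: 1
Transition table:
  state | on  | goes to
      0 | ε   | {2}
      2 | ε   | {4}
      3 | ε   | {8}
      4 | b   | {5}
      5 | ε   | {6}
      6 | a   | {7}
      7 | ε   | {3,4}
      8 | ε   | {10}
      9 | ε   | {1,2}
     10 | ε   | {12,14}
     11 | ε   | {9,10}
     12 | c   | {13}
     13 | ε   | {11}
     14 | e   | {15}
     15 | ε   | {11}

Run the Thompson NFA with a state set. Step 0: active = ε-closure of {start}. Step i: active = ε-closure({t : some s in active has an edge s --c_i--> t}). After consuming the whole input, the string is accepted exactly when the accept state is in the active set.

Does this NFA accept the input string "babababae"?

Answer: ACCEPT

Derivation:
start: ε-closure({0}) = {0,2,4}
'b' @ 1: {5,6}
'a' @ 2: {3,4,7,8,10,12,14}
'b' @ 3: {5,6}
'a' @ 4: {3,4,7,8,10,12,14}
'b' @ 5: {5,6}
'a' @ 6: {3,4,7,8,10,12,14}
'b' @ 7: {5,6}
'a' @ 8: {3,4,7,8,10,12,14}
'e' @ 9: {1,2,4,9,10,11,12,14,15}  ✓accept
final: {1,2,4,9,10,11,12,14,15}; accept 1 in set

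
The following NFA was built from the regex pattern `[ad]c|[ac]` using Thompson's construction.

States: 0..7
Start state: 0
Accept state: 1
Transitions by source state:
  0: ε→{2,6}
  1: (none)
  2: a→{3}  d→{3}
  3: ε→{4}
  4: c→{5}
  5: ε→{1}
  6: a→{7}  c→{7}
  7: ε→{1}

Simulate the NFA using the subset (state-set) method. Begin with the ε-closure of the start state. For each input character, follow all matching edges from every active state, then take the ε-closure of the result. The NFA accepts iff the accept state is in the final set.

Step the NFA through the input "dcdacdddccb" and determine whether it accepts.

S₀ = ε-closure({0}) = {0,2,6}
'd' @ 1: {3,4}
'c' @ 2: {1,5}  [accepting]
'd' @ 3: {}  — no active states
rest 'acdddccb' ignored (set empty)
after full input: {}  (accept=1 not in)

Answer: REJECT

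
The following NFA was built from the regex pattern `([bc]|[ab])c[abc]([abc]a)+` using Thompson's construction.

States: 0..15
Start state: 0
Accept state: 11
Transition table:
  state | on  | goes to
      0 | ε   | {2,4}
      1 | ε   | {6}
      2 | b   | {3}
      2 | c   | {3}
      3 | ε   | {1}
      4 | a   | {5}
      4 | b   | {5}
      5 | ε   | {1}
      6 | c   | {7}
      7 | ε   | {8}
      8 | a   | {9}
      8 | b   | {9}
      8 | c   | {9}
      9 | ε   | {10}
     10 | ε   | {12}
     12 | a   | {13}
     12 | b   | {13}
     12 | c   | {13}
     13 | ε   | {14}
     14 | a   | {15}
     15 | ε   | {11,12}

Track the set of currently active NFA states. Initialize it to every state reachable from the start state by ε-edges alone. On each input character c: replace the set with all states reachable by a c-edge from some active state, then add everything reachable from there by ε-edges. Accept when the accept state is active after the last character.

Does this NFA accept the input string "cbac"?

start: ε-closure({0}) = {0,2,4}
'c' @ 1: {1,3,6}
'b' @ 2: {}  — state set empty
rest 'ac' ignored (set empty)
final: {}; accept 11 not in set

Answer: REJECT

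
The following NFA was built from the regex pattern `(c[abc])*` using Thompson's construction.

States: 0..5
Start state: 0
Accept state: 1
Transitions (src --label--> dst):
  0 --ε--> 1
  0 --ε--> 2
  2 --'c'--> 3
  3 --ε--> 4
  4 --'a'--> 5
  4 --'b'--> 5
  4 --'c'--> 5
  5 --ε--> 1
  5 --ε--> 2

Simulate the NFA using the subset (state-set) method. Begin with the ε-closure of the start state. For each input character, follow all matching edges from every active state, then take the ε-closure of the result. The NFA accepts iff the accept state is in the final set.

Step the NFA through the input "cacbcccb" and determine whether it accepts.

start: ε-closure({0}) = {0,1,2}
'c' @ 1: {3,4}
'a' @ 2: {1,2,5}  (accept∈set)
'c' @ 3: {3,4}
'b' @ 4: {1,2,5}  (accept∈set)
'c' @ 5: {3,4}
'c' @ 6: {1,2,5}  (accept∈set)
'c' @ 7: {3,4}
'b' @ 8: {1,2,5}  (accept∈set)
final: {1,2,5}; accept 1 in set

Answer: ACCEPT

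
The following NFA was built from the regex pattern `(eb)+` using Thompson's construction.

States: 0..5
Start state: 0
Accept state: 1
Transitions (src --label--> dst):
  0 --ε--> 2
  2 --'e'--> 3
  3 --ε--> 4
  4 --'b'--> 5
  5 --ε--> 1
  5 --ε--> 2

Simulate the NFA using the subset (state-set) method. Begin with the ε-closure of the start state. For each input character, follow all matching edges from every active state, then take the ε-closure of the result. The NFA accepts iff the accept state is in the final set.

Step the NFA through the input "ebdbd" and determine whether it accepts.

start: ε-closure({0}) = {0,2}
'e' @ 1: {3,4}
'b' @ 2: {1,2,5}  [accepting]
'd' @ 3: {}  — no active states
rest 'bd' ignored (set empty)
final: {}; accept 1 not in set

Answer: REJECT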